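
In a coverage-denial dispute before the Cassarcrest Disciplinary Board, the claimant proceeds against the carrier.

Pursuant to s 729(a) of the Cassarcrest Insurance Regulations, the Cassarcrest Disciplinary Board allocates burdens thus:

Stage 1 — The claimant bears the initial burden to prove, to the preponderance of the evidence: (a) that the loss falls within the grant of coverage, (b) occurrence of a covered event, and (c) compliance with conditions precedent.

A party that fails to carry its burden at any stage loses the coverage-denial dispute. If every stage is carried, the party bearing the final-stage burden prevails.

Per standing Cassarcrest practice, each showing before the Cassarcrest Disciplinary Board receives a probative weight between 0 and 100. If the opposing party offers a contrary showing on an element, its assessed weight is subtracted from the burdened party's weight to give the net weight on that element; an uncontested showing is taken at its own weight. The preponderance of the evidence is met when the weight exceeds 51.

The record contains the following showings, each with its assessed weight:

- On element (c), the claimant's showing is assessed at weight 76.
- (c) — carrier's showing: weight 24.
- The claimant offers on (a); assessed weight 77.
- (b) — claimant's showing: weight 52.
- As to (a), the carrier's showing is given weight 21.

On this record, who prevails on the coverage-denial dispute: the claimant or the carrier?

At Stage 1 the claimant must meet the preponderance of the evidence (weight exceeds 51): on (a) the weight is 77 less the opposing 21 gives net 56, which does exceed 51, so (a) meets the standard; on (b) the weight is 52, > 51, so (b) meets the standard; on (c) the weight is 76 less the opposing 24 gives net 52, > 51, so (c) meets the standard.
  Stage 1 carried; the final stage is satisfied.
With every stage satisfied, the claimant prevails.

claimant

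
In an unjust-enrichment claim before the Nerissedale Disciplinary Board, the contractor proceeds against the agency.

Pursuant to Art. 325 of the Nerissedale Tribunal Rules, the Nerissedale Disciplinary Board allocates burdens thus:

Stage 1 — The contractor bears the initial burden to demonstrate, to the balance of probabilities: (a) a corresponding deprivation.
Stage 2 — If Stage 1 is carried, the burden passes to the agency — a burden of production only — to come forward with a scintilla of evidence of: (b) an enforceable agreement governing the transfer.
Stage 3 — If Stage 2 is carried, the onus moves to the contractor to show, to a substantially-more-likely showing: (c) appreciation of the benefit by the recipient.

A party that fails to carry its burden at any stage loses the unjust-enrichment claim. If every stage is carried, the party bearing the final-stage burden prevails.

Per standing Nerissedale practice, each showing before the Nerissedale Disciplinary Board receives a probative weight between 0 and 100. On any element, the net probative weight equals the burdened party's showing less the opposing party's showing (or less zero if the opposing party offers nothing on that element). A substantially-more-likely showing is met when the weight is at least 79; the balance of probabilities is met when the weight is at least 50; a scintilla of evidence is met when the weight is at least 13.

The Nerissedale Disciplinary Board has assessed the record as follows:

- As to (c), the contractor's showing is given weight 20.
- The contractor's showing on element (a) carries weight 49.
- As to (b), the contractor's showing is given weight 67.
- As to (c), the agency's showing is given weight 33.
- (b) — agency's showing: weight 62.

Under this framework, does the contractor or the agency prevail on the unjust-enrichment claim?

At Stage 1 the contractor must meet the balance of probabilities (weight is at least 50): on (a) the weight is 49, which does not reach 50, so (a) does not meet the standard.
  The contractor does not carry Stage 1.
The agency prevails.

agency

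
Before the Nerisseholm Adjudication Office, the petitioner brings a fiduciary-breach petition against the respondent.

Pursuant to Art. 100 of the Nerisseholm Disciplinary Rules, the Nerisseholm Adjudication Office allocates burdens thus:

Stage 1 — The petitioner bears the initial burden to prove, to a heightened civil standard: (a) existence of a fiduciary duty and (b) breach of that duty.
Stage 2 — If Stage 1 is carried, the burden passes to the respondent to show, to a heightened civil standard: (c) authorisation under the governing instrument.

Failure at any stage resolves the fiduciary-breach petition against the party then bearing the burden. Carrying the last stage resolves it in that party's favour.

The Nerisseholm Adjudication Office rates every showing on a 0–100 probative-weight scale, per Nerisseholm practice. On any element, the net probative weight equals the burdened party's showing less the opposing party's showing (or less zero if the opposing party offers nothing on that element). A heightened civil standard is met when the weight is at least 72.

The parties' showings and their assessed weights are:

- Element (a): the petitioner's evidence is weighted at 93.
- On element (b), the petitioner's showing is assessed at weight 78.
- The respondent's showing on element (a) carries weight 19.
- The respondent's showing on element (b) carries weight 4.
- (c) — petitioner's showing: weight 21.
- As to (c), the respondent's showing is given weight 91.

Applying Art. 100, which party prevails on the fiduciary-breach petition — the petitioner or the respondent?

Stage 1 — burden on petitioner; standard: a heightened civil standard (weight is at least 72).
    (a): 93 − 19 = 74 ≥ 72 [met]
    (b): 78 − 4 = 74 ≥ 72 [met]
  The petitioner carries Stage 1; the respondent now bears the burden.
Stage 2 — burden on respondent; standard: a heightened civil standard (weight is at least 72).
    (c): 91 − 21 = 70 < 72 [not met]
  Not every element is met, so the respondent fails to carry Stage 2.
So the petitioner prevails.

petitioner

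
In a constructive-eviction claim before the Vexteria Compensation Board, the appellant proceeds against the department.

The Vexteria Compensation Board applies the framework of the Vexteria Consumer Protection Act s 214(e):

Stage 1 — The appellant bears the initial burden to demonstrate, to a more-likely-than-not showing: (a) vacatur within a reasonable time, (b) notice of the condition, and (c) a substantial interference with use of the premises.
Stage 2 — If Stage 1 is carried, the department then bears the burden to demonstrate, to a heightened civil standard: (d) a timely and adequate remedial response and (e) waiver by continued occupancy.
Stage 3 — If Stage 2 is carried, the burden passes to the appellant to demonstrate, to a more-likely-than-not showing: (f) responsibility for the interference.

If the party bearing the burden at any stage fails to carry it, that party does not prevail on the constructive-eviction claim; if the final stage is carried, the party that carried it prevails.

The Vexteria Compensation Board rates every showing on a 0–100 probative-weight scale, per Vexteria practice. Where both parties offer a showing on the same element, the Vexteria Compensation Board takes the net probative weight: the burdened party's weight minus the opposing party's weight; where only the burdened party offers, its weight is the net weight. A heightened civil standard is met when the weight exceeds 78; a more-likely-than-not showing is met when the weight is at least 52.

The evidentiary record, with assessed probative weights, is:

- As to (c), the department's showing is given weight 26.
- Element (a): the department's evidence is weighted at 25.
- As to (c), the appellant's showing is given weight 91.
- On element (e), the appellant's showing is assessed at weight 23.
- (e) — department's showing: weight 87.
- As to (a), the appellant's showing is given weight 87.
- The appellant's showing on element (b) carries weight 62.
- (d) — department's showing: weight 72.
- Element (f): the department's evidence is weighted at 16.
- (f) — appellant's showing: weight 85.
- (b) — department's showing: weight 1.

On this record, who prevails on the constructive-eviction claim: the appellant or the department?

Stage 1 (appellant, a more-likely-than-not showing, weight is at least 52): (a) net 87−25=62 ≥ 52 — meets; (b) net 62−1=61 ≥ 52 — meets; (c) net 91−26=65 ≥ 52 — meets.
  Stage 1 is satisfied; the onus moves to the department.
Stage 2 (department, a heightened civil standard, weight exceeds 78): (d) 72 ≤ 78 — fails; (e) net 87−23=64 ≤ 78 — fails.
  Stage 2 not carried; the department fails its burden.
The appellant prevails.

appellant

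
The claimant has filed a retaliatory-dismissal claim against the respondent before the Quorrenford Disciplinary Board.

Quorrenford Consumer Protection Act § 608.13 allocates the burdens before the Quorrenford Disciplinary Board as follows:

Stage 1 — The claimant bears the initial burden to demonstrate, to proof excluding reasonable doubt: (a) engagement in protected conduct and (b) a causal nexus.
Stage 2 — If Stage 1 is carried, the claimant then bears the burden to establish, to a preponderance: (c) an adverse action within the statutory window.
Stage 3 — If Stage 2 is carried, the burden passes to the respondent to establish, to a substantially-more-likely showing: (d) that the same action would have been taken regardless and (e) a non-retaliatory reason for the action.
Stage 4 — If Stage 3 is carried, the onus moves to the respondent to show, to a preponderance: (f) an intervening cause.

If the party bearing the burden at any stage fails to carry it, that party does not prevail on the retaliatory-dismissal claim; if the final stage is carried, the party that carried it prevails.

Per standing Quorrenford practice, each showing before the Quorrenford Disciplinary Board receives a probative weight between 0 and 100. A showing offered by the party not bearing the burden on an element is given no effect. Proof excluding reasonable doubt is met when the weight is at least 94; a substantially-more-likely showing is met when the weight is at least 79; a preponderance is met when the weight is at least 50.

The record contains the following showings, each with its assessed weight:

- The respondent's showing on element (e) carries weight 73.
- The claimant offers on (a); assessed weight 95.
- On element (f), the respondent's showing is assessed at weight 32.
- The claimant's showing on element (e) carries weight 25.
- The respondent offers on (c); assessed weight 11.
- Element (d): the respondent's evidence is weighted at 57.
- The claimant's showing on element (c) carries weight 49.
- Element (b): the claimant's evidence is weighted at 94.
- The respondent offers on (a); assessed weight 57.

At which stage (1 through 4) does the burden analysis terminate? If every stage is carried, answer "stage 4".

Stage 1 — burden on claimant; standard: proof excluding reasonable doubt (weight is at least 94).
    (a): 95 (respondent's 57 disregarded) ≥ 94 [met]
    (b): 94 ≥ 94 [met]
  All elements met. The claimant retains the burden for Stage 2.
Stage 2 — burden on claimant; standard: a preponderance (weight is at least 50).
    (c): 49 (respondent's 11 disregarded) < 50 [not met]
  Stage 2 not carried; the claimant fails its burden.
The respondent prevails.

stage 2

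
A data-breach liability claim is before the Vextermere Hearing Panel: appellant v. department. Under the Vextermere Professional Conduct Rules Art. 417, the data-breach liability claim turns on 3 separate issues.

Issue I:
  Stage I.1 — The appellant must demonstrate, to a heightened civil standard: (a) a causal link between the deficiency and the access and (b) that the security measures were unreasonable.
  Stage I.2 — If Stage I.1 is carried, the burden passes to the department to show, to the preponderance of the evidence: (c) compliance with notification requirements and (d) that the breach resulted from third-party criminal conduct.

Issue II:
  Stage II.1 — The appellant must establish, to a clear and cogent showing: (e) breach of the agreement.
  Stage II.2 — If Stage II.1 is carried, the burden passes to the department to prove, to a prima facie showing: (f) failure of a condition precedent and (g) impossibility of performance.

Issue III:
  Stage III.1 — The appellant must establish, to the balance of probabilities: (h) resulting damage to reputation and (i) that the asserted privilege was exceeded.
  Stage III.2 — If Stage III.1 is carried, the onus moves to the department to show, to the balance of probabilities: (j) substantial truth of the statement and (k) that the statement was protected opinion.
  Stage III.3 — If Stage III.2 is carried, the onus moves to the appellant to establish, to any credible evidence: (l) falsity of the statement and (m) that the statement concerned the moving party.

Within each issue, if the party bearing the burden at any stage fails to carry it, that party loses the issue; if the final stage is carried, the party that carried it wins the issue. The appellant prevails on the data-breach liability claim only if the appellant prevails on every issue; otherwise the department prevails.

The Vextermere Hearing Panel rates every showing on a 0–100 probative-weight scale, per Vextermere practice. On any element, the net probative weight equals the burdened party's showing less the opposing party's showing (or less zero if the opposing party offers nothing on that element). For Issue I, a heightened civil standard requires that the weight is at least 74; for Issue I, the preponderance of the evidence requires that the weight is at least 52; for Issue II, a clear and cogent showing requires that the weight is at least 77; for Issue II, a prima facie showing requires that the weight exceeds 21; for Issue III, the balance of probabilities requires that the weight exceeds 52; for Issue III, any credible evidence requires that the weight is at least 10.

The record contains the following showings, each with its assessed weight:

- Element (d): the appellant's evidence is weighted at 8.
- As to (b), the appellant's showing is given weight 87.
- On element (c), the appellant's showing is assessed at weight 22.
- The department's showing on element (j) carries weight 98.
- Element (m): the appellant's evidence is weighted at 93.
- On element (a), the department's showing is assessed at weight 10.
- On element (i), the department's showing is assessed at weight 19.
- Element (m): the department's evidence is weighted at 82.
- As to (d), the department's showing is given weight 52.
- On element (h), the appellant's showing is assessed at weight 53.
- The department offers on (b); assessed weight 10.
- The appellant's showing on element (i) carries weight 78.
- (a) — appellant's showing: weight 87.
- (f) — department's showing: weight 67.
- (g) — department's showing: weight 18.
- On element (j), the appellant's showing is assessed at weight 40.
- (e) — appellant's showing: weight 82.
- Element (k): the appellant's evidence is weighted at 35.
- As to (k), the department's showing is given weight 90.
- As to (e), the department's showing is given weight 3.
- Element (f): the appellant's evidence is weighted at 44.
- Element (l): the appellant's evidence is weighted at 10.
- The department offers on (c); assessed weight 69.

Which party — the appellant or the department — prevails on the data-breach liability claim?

— Issue I —
Stage I.1 — burden on appellant; standard: a heightened civil standard (weight is at least 74).
    (a): 87 − 10 = 77 ≥ 74 [met]
    (b): 87 − 10 = 77 ≥ 74 [met]
  Stage I.1 is satisfied; the onus moves to the department.
Stage I.2 — burden on department; standard: the preponderance of the evidence (weight is at least 52).
    (c): 69 − 22 = 47 < 52 [not met]
    (d): 52 − 8 = 44 < 52 [not met]
  The department does not carry Stage I.2.
The analysis ends at Stage I.2; the appellant prevails on this issue.
— Issue II —
At Stage II.1 the appellant must meet a clear and cogent showing (weight is at least 77): on (e) the weight is 82 less the opposing 3 gives net 79, ≥ 77, so (e) meets the standard.
  The appellant carries Stage II.1; the department now bears the burden.
At Stage II.2 the department must meet a prima facie showing (weight exceeds 21): on (f) the weight is 67 less the opposing 44 gives net 23, which does exceed 21, so (f) meets the standard; on (g) the weight is 18, ≤ 21, so (g) does not meet the standard.
  Stage II.2 not carried; the department fails its burden.
So the appellant prevails on this issue.
— Issue III —
Stage III.1 (appellant, the balance of probabilities, weight exceeds 52): (h) 53 > 52 — meets; (i) net 78−19=59 > 52 — meets.
  The appellant carries Stage III.1; the department now bears the burden.
Stage III.2 (department, the balance of probabilities, weight exceeds 52): (j) net 98−40=58 > 52 — meets; (k) net 90−35=55 > 52 — meets.
  The department carries Stage III.2; the appellant now bears the burden.
Stage III.3 (appellant, any credible evidence, weight is at least 10): (l) 10 ≥ 10 — meets; (m) net 93−82=11 ≥ 10 — meets.
  All elements met at the final stage.
All stages carried — the appellant prevails on this issue.
Per-issue: Issue I → appellant; Issue II → appellant; Issue III → appellant. The appellant must prevail on every issue; overall, the appellant prevails.

appellant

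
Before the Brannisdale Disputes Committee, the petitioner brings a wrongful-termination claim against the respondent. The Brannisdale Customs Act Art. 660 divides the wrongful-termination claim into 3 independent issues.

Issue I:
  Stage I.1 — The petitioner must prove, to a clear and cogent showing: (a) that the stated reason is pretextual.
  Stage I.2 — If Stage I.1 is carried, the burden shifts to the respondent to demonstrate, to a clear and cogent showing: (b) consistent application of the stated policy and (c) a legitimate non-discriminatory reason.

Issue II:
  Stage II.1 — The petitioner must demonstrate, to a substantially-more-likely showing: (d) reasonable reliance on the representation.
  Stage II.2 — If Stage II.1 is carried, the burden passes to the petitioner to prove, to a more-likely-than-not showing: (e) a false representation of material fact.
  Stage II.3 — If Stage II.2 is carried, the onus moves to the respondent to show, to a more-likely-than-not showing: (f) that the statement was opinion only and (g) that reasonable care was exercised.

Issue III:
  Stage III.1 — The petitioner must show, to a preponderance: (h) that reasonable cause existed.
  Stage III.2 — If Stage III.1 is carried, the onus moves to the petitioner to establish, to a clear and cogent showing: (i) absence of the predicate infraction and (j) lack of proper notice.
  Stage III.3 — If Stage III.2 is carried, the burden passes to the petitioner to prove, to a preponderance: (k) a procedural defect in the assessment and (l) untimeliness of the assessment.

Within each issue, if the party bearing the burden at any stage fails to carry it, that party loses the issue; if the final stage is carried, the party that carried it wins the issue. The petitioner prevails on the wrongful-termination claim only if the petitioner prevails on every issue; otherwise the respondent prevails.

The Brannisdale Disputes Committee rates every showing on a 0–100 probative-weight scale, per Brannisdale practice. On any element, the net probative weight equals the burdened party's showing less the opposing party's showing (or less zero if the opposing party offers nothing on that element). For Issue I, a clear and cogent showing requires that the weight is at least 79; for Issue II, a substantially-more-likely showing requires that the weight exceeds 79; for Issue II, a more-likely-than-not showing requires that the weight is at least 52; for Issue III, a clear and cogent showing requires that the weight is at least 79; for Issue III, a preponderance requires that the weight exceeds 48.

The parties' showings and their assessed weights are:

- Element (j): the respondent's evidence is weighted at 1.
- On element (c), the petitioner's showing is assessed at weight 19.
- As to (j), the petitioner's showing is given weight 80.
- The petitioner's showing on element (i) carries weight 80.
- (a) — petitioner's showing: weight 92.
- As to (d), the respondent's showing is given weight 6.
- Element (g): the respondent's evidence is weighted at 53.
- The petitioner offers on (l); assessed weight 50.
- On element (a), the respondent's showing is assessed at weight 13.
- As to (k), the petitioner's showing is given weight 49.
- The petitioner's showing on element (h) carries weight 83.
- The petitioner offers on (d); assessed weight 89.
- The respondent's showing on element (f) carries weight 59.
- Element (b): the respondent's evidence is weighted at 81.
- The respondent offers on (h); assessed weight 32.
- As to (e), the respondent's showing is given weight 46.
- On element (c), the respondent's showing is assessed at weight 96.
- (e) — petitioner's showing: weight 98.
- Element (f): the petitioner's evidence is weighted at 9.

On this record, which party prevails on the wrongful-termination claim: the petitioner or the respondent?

petitioner

— Issue I —
Stage I.1 — burden on petitioner; standard: a clear and cogent showing (weight is at least 79).
    (a): 92 − 13 = 79 ≥ 79 [met]
  All elements met. The burden passes to the respondent.
Stage I.2 — burden on respondent; standard: a clear and cogent showing (weight is at least 79).
    (b): 81 ≥ 79 [met]
    (c): 96 − 19 = 77 < 79 [not met]
  Not every element is met, so the respondent fails to carry Stage I.2.
So the petitioner prevails on this issue.
— Issue II —
At Stage II.1 the petitioner must meet a substantially-more-likely showing (weight exceeds 79): on (d) the weight is 89 less the opposing 6 gives net 83, which does exceed 79, so (d) meets the standard.
  All elements met. The petitioner retains the burden for Stage II.2.
At Stage II.2 the petitioner must meet a more-likely-than-not showing (weight is at least 52): on (e) the weight is 98 less the opposing 46 gives net 52, which does reach 52, so (e) meets the standard.
  Stage II.2 is satisfied; the onus moves to the respondent.
At Stage II.3 the respondent must meet a more-likely-than-not showing (weight is at least 52): on (f) the weight is 59 less the opposing 9 gives net 50, which does not reach 52, so (f) does not meet the standard; on (g) the weight is 53, which does reach 52, so (g) meets the standard.
  Stage II.3 not carried; the respondent fails its burden.
The analysis ends at Stage II.3; the petitioner prevails on this issue.
— Issue III —
Stage III.1 — burden on petitioner; standard: a preponderance (weight exceeds 48).
    (h): 83 − 32 = 51 > 48 [met]
  Stage III.1 carried; the burden remains with the petitioner.
Stage III.2 — burden on petitioner; standard: a clear and cogent showing (weight is at least 79).
    (i): 80 ≥ 79 [met]
    (j): 80 − 1 = 79 ≥ 79 [met]
  Stage III.2 carried; the burden remains with the petitioner.
Stage III.3 — burden on petitioner; standard: a preponderance (weight exceeds 48).
    (k): 49 > 48 [met]
    (l): 50 > 48 [met]
  Stage III.3 carried; the final stage is satisfied.
All stages carried — the petitioner prevails on this issue.
Per-issue: Issue I → petitioner; Issue II → petitioner; Issue III → petitioner. The petitioner must prevail on every issue; overall, the petitioner prevails.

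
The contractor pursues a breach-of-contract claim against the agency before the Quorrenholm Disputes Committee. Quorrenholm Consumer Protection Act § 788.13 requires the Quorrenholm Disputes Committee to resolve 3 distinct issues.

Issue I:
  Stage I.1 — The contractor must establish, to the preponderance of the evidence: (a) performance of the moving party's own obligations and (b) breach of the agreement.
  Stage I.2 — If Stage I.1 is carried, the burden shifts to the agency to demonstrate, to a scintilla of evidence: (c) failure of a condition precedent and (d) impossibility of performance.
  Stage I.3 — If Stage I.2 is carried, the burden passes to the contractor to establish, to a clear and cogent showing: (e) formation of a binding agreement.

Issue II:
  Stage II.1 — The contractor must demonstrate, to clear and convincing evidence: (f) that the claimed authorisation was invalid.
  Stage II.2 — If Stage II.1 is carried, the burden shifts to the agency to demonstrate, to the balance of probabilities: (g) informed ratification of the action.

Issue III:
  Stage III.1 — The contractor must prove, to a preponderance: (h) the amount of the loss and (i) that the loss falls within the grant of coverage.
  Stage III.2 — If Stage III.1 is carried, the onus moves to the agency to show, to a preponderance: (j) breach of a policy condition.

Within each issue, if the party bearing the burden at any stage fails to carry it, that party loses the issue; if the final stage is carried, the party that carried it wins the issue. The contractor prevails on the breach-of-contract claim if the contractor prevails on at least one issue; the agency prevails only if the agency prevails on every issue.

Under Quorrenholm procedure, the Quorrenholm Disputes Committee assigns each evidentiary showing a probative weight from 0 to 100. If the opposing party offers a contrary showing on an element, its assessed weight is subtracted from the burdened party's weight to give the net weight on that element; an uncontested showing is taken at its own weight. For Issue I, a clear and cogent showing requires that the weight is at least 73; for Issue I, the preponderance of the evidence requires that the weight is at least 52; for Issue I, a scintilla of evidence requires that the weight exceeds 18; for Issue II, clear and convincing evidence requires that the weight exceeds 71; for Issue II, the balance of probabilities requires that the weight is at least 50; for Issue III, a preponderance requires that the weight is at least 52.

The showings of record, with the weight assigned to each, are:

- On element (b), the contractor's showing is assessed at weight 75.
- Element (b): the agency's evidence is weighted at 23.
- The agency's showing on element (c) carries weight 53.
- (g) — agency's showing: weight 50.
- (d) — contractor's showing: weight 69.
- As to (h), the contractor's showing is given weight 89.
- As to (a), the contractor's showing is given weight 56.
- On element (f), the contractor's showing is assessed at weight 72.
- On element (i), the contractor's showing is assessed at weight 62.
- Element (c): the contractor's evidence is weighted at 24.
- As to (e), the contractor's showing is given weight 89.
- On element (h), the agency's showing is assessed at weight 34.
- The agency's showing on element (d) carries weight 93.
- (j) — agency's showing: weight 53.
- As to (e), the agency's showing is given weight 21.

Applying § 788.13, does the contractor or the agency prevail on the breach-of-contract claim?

agency

— Issue I —
At Stage I.1 the contractor must meet the preponderance of the evidence (weight is at least 52): on (a) the weight is 56, ≥ 52, so (a) meets the standard; on (b) the weight is 75 less the opposing 23 gives net 52, which does reach 52, so (b) meets the standard.
  All elements met. The burden passes to the agency.
At Stage I.2 the agency must meet a scintilla of evidence (weight exceeds 18): on (c) the weight is 53 less the opposing 24 gives net 29, which does exceed 18, so (c) meets the standard; on (d) the weight is 93 less the opposing 69 gives net 24, which does exceed 18, so (d) meets the standard.
  All elements met. The burden passes to the contractor.
At Stage I.3 the contractor must meet a clear and cogent showing (weight is at least 73): on (e) the weight is 89 less the opposing 21 gives net 68, < 73, so (e) does not meet the standard.
  Not every element is met, so the contractor fails to carry Stage I.3.
The analysis ends at Stage I.3; the agency prevails on this issue.
— Issue II —
At Stage II.1 the contractor must meet clear and convincing evidence (weight exceeds 71): on (f) the weight is 72, > 71, so (f) meets the standard.
  Stage II.1 is satisfied; the onus moves to the agency.
At Stage II.2 the agency must meet the balance of probabilities (weight is at least 50): on (g) the weight is 50, ≥ 50, so (g) meets the standard.
  Stage II.2 carried; the final stage is satisfied.
Every stage carried; the agency prevails on this issue.
— Issue III —
At Stage III.1 the contractor must meet a preponderance (weight is at least 52): on (h) the weight is 89 less the opposing 34 gives net 55, which does reach 52, so (h) meets the standard; on (i) the weight is 62, which does reach 52, so (i) meets the standard.
  All elements met. The burden passes to the agency.
At Stage III.2 the agency must meet a preponderance (weight is at least 52): on (j) the weight is 53, which does reach 52, so (j) meets the standard.
  Stage III.2 carried; the final stage is satisfied.
With every stage satisfied, the agency prevails on this issue.
Per-issue: Issue I → agency; Issue II → agency; Issue III → agency. The contractor must prevail on at least one issue; overall, the agency prevails.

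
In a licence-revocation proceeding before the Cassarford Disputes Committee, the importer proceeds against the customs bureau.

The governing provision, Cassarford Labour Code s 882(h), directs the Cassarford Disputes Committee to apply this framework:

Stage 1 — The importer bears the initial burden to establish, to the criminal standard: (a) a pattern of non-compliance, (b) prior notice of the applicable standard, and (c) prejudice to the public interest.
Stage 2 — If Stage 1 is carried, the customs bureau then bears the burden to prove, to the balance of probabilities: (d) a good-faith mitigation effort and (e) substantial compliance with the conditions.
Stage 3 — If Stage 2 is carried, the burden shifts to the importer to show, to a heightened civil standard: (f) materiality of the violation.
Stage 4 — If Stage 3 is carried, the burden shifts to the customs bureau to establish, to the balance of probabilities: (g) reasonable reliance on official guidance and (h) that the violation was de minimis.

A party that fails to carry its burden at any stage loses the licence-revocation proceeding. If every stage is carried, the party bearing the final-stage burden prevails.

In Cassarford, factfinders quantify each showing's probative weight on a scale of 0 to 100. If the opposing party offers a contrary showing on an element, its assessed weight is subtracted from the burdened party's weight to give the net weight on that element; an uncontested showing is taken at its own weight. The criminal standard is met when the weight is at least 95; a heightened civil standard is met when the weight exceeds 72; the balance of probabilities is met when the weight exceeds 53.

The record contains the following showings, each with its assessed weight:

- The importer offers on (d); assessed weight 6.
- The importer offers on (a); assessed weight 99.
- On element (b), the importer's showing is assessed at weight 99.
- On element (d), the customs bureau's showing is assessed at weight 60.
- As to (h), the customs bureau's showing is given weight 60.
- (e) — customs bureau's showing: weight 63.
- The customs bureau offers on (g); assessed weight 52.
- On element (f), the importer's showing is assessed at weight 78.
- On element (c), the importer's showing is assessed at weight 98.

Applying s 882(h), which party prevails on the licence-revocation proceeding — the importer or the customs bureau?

importer

At Stage 1 the importer must meet the criminal standard (weight is at least 95): on (a) the weight is 99, which does reach 95, so (a) meets the standard; on (b) the weight is 99, ≥ 95, so (b) meets the standard; on (c) the weight is 98, ≥ 95, so (c) meets the standard.
  All elements met. The burden passes to the customs bureau.
At Stage 2 the customs bureau must meet the balance of probabilities (weight exceeds 53): on (d) the weight is 60 less the opposing 6 gives net 54, > 53, so (d) meets the standard; on (e) the weight is 63, which does exceed 53, so (e) meets the standard.
  All elements met. The burden passes to the importer.
At Stage 3 the importer must meet a heightened civil standard (weight exceeds 72): on (f) the weight is 78, which does exceed 72, so (f) meets the standard.
  The importer carries Stage 3; the customs bureau now bears the burden.
At Stage 4 the customs bureau must meet the balance of probabilities (weight exceeds 53): on (g) the weight is 52, ≤ 53, so (g) does not meet the standard; on (h) the weight is 60, > 53, so (h) meets the standard.
  Stage 4 not carried; the customs bureau fails its burden.
So the importer prevails.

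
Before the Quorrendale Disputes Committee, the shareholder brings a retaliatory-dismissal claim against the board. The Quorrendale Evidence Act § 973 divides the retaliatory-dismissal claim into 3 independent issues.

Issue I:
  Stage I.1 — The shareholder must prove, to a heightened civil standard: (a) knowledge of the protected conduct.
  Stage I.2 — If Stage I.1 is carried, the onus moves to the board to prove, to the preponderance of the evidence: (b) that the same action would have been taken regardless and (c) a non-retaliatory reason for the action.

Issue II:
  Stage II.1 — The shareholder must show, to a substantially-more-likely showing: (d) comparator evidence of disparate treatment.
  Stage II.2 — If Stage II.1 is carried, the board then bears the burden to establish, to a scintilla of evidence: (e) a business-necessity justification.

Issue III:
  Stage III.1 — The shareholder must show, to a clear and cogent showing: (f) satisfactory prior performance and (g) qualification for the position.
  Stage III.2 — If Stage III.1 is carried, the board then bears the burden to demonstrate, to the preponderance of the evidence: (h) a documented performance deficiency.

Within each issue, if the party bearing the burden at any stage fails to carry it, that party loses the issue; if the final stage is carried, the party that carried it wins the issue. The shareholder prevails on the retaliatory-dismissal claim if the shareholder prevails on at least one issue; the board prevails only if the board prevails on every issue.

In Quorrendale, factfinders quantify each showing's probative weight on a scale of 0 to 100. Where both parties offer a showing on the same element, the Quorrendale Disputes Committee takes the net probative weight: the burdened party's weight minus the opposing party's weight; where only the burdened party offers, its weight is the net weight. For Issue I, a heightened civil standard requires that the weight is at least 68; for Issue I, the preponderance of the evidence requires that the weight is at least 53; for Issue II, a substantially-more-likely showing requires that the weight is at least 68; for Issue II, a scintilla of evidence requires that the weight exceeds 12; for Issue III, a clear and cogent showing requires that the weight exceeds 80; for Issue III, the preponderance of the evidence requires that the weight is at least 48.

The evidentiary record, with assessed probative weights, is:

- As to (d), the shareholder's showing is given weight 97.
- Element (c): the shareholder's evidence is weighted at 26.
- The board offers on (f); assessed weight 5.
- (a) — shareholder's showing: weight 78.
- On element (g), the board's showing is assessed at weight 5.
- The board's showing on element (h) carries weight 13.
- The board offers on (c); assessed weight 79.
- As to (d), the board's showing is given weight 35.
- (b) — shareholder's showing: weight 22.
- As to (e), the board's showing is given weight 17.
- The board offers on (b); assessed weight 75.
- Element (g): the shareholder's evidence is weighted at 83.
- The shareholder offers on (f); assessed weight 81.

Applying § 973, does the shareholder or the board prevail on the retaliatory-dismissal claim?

board

— Issue I —
At Stage I.1 the shareholder must meet a heightened civil standard (weight is at least 68): on (a) the weight is 78, ≥ 68, so (a) meets the standard.
  Stage I.1 carried; the burden shifts to the board.
At Stage I.2 the board must meet the preponderance of the evidence (weight is at least 53): on (b) the weight is 75 less the opposing 22 gives net 53, ≥ 53, so (b) meets the standard; on (c) the weight is 79 less the opposing 26 gives net 53, ≥ 53, so (c) meets the standard.
  Stage I.2 carried; the final stage is satisfied.
All stages carried — the board prevails on this issue.
— Issue II —
Stage II.1 — burden on shareholder; standard: a substantially-more-likely showing (weight is at least 68).
    (d): 97 − 35 = 62 < 68 [not met]
  The shareholder does not carry Stage II.1.
So the board prevails on this issue.
— Issue III —
Stage III.1 (shareholder, a clear and cogent showing, weight exceeds 80): (f) net 81−5=76 ≤ 80 — fails; (g) net 83−5=78 ≤ 80 — fails.
  Not every element is met, so the shareholder fails to carry Stage III.1.
The board prevails on this issue.
Per-issue: Issue I → board; Issue II → board; Issue III → board. The shareholder must prevail on at least one issue; overall, the board prevails.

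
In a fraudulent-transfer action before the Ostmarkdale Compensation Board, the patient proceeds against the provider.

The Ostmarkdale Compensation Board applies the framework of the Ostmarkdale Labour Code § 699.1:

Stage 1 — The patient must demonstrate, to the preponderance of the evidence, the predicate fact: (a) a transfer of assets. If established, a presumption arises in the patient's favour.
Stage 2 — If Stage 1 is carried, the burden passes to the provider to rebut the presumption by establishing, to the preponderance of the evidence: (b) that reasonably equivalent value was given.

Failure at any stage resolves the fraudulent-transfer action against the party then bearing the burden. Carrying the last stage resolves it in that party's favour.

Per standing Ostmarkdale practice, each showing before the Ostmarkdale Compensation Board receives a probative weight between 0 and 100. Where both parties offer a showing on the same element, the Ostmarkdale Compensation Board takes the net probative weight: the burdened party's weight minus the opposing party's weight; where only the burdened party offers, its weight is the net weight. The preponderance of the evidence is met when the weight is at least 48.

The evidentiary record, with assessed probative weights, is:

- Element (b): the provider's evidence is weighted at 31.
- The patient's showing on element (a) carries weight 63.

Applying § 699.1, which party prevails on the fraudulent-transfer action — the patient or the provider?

At Stage 1 the patient must meet the preponderance of the evidence (weight is at least 48): on (a) the weight is 63, ≥ 48, so (a) meets the standard.
  All elements met. The burden passes to the provider.
At Stage 2 the provider must meet the preponderance of the evidence (weight is at least 48): on (b) the weight is 31, < 48, so (b) does not meet the standard.
  Not every element is met, so the provider fails to carry Stage 2.
The patient prevails.

patient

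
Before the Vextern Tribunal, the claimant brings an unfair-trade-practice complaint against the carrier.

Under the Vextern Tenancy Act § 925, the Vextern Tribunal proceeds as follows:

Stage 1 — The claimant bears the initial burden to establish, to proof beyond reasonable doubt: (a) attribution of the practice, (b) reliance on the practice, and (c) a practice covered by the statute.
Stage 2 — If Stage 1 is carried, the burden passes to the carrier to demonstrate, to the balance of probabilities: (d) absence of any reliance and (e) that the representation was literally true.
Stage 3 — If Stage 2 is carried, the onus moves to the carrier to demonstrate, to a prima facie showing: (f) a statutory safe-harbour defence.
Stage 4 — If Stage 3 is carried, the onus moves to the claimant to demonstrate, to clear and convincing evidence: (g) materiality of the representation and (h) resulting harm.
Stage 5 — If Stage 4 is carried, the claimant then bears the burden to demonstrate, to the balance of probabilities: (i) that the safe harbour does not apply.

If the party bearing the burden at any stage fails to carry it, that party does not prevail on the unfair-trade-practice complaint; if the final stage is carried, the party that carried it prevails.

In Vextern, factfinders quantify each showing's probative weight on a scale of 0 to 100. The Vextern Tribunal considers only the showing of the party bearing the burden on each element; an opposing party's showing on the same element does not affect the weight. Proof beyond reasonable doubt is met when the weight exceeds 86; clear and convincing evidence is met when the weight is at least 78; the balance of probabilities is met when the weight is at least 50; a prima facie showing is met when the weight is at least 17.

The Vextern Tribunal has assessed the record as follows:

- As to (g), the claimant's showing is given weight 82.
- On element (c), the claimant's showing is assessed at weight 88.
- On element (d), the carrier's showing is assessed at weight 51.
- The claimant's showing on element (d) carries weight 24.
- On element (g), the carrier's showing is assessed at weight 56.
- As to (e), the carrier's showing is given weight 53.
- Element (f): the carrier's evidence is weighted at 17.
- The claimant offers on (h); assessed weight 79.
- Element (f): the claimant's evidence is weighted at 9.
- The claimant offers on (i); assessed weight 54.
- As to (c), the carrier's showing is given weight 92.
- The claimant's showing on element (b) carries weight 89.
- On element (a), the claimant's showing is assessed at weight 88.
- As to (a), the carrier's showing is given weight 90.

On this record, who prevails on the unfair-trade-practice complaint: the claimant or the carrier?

Stage 1 (claimant, proof beyond reasonable doubt, weight exceeds 86): (a) 88 (carrier's 90 disregarded) > 86 — meets; (b) 89 > 86 — meets; (c) 88 (carrier's 92 disregarded) > 86 — meets.
  All elements met. The burden passes to the carrier.
Stage 2 (carrier, the balance of probabilities, weight is at least 50): (d) 51 (claimant's 24 disregarded) ≥ 50 — meets; (e) 53 ≥ 50 — meets.
  All elements met. The carrier retains the burden for Stage 3.
Stage 3 (carrier, a prima facie showing, weight is at least 17): (f) 17 (claimant's 9 disregarded) ≥ 17 — meets.
  All elements met. The burden passes to the claimant.
Stage 4 (claimant, clear and convincing evidence, weight is at least 78): (g) 82 (carrier's 56 disregarded) ≥ 78 — meets; (h) 79 ≥ 78 — meets.
  Stage 4 carried; the burden remains with the claimant.
Stage 5 (claimant, the balance of probabilities, weight is at least 50): (i) 54 ≥ 50 — meets.
  The claimant carries the last stage.
With every stage satisfied, the claimant prevails.

claimant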